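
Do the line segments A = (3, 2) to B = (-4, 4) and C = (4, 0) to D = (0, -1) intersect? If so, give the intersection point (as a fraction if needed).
No (intersection of containing lines falls outside at least one segment)

Parametrize and solve: t = -3/5, s = -4/5. At least one of these is outside [0, 1], so the segments do not intersect.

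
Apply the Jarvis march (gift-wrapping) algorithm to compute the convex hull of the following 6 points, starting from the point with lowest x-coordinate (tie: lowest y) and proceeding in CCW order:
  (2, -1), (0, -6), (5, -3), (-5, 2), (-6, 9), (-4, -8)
Hull (CCW) = [(-6, 9), (-4, -8), (0, -6), (5, -3)]

Jarvis march: at each step, from the current hull vertex p, select the next vertex q as the point such that every other point lies strictly to the left of (or on) the directed line p → q. (Equivalently: for every other point r, the cross product (q − p) × (r − p) ≥ 0.)
Starting point (lowest x, tie lowest y): (-6, 9). Wrap until returning to start. Resulting hull: (-6, 9), (-4, -8), (0, -6), (5, -3).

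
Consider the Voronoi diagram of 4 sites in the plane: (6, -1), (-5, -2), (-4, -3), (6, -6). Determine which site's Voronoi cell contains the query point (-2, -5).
Nearest site = (-4, -3)

The Voronoi cell of site s contains exactly those query points closer to s than to any other site. Compute squared distances from q = (-2, -5) to each site:
  (-4 − -2)² + (-3 − -5)² = 8
  (-5 − -2)² + (-2 − -5)² = 18
  (6 − -2)² + (-6 − -5)² = 65
  (6 − -2)² + (-1 − -5)² = 80
Minimum is attained by (-4, -3), so q lies in its Voronoi cell.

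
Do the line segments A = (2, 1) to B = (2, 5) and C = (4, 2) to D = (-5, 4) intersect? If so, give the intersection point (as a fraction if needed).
Yes; intersection at (2, 22/9) (t = 13/36 on AB, s = 2/9 on CD)

Parametrize AB as A + t(B − A) = (2 + 0 t, 1 + 4 t) and CD as C + s(D − C) = (4 + -9 s, 2 + 2 s). Solve the linear system for (t, s). Determinant = -36 ≠ 0, so a unique intersection of the containing lines exists. Solution: t = 13/36, s = 2/9 — both in [0, 1], so the segments cross. Intersection point: (2, 22/9).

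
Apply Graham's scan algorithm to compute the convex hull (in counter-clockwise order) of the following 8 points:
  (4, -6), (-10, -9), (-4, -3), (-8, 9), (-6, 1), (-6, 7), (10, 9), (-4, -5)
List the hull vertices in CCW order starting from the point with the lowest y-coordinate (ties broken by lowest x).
Hull (CCW) = [(-10, -9), (4, -6), (10, 9), (-8, 9)]

Graham scan procedure:
  1. Find the pivot p₀ = point with lowest y (tie → lowest x): (-10, -9).
  2. Sort the remaining points by polar angle around p₀.
  3. Walk through sorted points, maintaining a stack; pop the top while the last three entries make a non-left turn (cross product ≤ 0).
  4. Final stack is the convex hull in CCW order: (-10, -9), (4, -6), (10, 9), (-8, 9).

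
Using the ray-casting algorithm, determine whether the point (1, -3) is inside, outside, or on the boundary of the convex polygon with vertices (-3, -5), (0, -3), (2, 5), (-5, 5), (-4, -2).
The point (1, -3) lies strictly outside the polygon

Cast a horizontal ray to the right from the query point and count how many polygon edges it crosses (each edge strictly once or zero times, handled with the usual half-open convention). 
Parity of crossings → even ⇒ outside.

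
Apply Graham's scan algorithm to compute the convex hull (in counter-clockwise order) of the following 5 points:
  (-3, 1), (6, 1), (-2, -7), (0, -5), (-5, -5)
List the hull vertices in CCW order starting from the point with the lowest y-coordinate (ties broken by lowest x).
Hull (CCW) = [(-2, -7), (6, 1), (-3, 1), (-5, -5)]

Graham scan procedure:
  1. Find the pivot p₀ = point with lowest y (tie → lowest x): (-2, -7).
  2. Sort the remaining points by polar angle around p₀.
  3. Walk through sorted points, maintaining a stack; pop the top while the last three entries make a non-left turn (cross product ≤ 0).
  4. Final stack is the convex hull in CCW order: (-2, -7), (6, 1), (-3, 1), (-5, -5).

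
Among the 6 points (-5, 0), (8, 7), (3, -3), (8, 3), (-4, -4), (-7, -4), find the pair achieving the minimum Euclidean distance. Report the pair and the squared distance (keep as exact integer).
Pair = ((-4, -4), (-7, -4)); squared distance = 9

Compute all C(6, 2) = 15 pairwise squared distances (x_i − x_j)² + (y_i − y_j)². The minimum is 9, attained by the pair ((-4, -4), (-7, -4)).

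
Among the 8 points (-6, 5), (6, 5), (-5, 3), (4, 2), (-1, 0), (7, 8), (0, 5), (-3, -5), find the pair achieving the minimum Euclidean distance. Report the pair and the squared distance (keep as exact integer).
Pair = ((-6, 5), (-5, 3)); squared distance = 5

Compute all C(8, 2) = 28 pairwise squared distances (x_i − x_j)² + (y_i − y_j)². The minimum is 5, attained by the pair ((-6, 5), (-5, 3)).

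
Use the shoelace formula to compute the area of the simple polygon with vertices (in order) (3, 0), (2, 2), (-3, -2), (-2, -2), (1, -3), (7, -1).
Area = 41/2

Shoelace formula: Area = (1/2) |Σ_i (x_i · y_{i+1} − x_{i+1} · y_i)| (indices mod n). Compute each cross term:
  (3)(2) − (2)(0) = 6
  (2)(-2) − (-3)(2) = 2
  (-3)(-2) − (-2)(-2) = 2
  (-2)(-3) − (1)(-2) = 8
  (1)(-1) − (7)(-3) = 20
  (7)(0) − (3)(-1) = 3
Sum = 41, so (signed) Area = 41/2 = 41/2, |Area| = 41/2.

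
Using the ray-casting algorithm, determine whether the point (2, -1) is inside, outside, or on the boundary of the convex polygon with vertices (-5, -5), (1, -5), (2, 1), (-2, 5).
The point (2, -1) lies strictly outside the polygon

Cast a horizontal ray to the right from the query point and count how many polygon edges it crosses (each edge strictly once or zero times, handled with the usual half-open convention). 
Parity of crossings → even ⇒ outside.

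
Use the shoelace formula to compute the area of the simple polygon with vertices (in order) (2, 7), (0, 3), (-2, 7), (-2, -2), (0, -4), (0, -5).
Area = 24

Shoelace formula: Area = (1/2) |Σ_i (x_i · y_{i+1} − x_{i+1} · y_i)| (indices mod n). Compute each cross term:
  (2)(3) − (0)(7) = 6
  (0)(7) − (-2)(3) = 6
  (-2)(-2) − (-2)(7) = 18
  (-2)(-4) − (0)(-2) = 8
  (0)(-5) − (0)(-4) = 0
  (0)(7) − (2)(-5) = 10
Sum = 48, so (signed) Area = 48/2 = 24, |Area| = 24.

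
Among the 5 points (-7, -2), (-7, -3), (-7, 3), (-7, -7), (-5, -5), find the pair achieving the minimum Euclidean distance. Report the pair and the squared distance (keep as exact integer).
Pair = ((-7, -2), (-7, -3)); squared distance = 1

Compute all C(5, 2) = 10 pairwise squared distances (x_i − x_j)² + (y_i − y_j)². The minimum is 1, attained by the pair ((-7, -2), (-7, -3)).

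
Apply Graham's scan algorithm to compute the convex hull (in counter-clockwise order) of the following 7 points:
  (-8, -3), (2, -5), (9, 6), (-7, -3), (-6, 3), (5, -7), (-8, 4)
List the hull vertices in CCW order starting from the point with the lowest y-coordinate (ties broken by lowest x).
Hull (CCW) = [(5, -7), (9, 6), (-8, 4), (-8, -3)]

Graham scan procedure:
  1. Find the pivot p₀ = point with lowest y (tie → lowest x): (5, -7).
  2. Sort the remaining points by polar angle around p₀.
  3. Walk through sorted points, maintaining a stack; pop the top while the last three entries make a non-left turn (cross product ≤ 0).
  4. Final stack is the convex hull in CCW order: (5, -7), (9, 6), (-8, 4), (-8, -3).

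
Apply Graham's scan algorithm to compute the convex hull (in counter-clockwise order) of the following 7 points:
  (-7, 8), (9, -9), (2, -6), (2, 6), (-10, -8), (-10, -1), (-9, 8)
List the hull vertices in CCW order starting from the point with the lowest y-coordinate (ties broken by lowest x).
Hull (CCW) = [(9, -9), (2, 6), (-7, 8), (-9, 8), (-10, -1), (-10, -8)]

Graham scan procedure:
  1. Find the pivot p₀ = point with lowest y (tie → lowest x): (9, -9).
  2. Sort the remaining points by polar angle around p₀.
  3. Walk through sorted points, maintaining a stack; pop the top while the last three entries make a non-left turn (cross product ≤ 0).
  4. Final stack is the convex hull in CCW order: (9, -9), (2, 6), (-7, 8), (-9, 8), (-10, -1), (-10, -8).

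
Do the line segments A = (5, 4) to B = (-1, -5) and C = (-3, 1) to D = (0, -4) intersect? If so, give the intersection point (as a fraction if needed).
Yes; intersection at (-3/19, -71/19) (t = 49/57 on AB, s = 18/19 on CD)

Parametrize AB as A + t(B − A) = (5 + -6 t, 4 + -9 t) and CD as C + s(D − C) = (-3 + 3 s, 1 + -5 s). Solve the linear system for (t, s). Determinant = -57 ≠ 0, so a unique intersection of the containing lines exists. Solution: t = 49/57, s = 18/19 — both in [0, 1], so the segments cross. Intersection point: (-3/19, -71/19).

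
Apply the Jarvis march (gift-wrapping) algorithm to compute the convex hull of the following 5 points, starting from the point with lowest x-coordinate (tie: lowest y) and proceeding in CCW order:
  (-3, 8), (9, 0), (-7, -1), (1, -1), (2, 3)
Hull (CCW) = [(-7, -1), (1, -1), (9, 0), (-3, 8)]

Jarvis march: at each step, from the current hull vertex p, select the next vertex q as the point such that every other point lies strictly to the left of (or on) the directed line p → q. (Equivalently: for every other point r, the cross product (q − p) × (r − p) ≥ 0.)
Starting point (lowest x, tie lowest y): (-7, -1). Wrap until returning to start. Resulting hull: (-7, -1), (1, -1), (9, 0), (-3, 8).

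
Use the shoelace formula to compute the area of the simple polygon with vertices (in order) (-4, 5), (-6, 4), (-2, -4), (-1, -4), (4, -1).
Area = 83/2

Shoelace formula: Area = (1/2) |Σ_i (x_i · y_{i+1} − x_{i+1} · y_i)| (indices mod n). Compute each cross term:
  (-4)(4) − (-6)(5) = 14
  (-6)(-4) − (-2)(4) = 32
  (-2)(-4) − (-1)(-4) = 4
  (-1)(-1) − (4)(-4) = 17
  (4)(5) − (-4)(-1) = 16
Sum = 83, so (signed) Area = 83/2 = 83/2, |Area| = 83/2.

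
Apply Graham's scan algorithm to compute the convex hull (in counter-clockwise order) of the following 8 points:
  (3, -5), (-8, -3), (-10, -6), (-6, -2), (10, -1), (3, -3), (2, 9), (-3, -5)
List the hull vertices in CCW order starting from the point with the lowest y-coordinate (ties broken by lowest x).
Hull (CCW) = [(-10, -6), (3, -5), (10, -1), (2, 9), (-8, -3)]

Graham scan procedure:
  1. Find the pivot p₀ = point with lowest y (tie → lowest x): (-10, -6).
  2. Sort the remaining points by polar angle around p₀.
  3. Walk through sorted points, maintaining a stack; pop the top while the last three entries make a non-left turn (cross product ≤ 0).
  4. Final stack is the convex hull in CCW order: (-10, -6), (3, -5), (10, -1), (2, 9), (-8, -3).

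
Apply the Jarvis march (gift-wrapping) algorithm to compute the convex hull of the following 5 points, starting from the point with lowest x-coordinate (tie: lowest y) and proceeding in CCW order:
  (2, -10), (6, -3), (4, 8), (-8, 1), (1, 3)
Hull (CCW) = [(-8, 1), (2, -10), (6, -3), (4, 8)]

Jarvis march: at each step, from the current hull vertex p, select the next vertex q as the point such that every other point lies strictly to the left of (or on) the directed line p → q. (Equivalently: for every other point r, the cross product (q − p) × (r − p) ≥ 0.)
Starting point (lowest x, tie lowest y): (-8, 1). Wrap until returning to start. Resulting hull: (-8, 1), (2, -10), (6, -3), (4, 8).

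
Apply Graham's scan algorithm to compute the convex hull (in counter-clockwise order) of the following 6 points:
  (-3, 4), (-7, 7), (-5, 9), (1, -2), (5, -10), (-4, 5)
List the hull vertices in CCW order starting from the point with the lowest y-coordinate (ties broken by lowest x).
Hull (CCW) = [(5, -10), (1, -2), (-5, 9), (-7, 7)]

Graham scan procedure:
  1. Find the pivot p₀ = point with lowest y (tie → lowest x): (5, -10).
  2. Sort the remaining points by polar angle around p₀.
  3. Walk through sorted points, maintaining a stack; pop the top while the last three entries make a non-left turn (cross product ≤ 0).
  4. Final stack is the convex hull in CCW order: (5, -10), (1, -2), (-5, 9), (-7, 7).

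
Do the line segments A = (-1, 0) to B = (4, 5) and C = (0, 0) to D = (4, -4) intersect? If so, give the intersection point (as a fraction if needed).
No (intersection of containing lines falls outside at least one segment)

Parametrize and solve: t = 1/10, s = -1/8. At least one of these is outside [0, 1], so the segments do not intersect.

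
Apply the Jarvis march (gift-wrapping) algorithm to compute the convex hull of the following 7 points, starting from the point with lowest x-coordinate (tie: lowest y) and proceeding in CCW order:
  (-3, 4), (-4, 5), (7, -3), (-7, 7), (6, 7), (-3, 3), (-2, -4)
Hull (CCW) = [(-7, 7), (-2, -4), (7, -3), (6, 7)]

Jarvis march: at each step, from the current hull vertex p, select the next vertex q as the point such that every other point lies strictly to the left of (or on) the directed line p → q. (Equivalently: for every other point r, the cross product (q − p) × (r − p) ≥ 0.)
Starting point (lowest x, tie lowest y): (-7, 7). Wrap until returning to start. Resulting hull: (-7, 7), (-2, -4), (7, -3), (6, 7).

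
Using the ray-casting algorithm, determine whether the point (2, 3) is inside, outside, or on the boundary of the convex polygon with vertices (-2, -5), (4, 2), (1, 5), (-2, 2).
The point (2, 3) lies strictly inside the polygon

Cast a horizontal ray to the right from the query point and count how many polygon edges it crosses (each edge strictly once or zero times, handled with the usual half-open convention). 
Parity of crossings → odd ⇒ inside.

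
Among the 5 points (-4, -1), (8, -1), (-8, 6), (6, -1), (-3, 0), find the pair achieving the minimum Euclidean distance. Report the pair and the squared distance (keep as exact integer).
Pair = ((-4, -1), (-3, 0)); squared distance = 2

Compute all C(5, 2) = 10 pairwise squared distances (x_i − x_j)² + (y_i − y_j)². The minimum is 2, attained by the pair ((-4, -1), (-3, 0)).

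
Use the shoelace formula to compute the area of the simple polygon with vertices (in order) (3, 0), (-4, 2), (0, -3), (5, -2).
Area = 39/2

Shoelace formula: Area = (1/2) |Σ_i (x_i · y_{i+1} − x_{i+1} · y_i)| (indices mod n). Compute each cross term:
  (3)(2) − (-4)(0) = 6
  (-4)(-3) − (0)(2) = 12
  (0)(-2) − (5)(-3) = 15
  (5)(0) − (3)(-2) = 6
Sum = 39, so (signed) Area = 39/2 = 39/2, |Area| = 39/2.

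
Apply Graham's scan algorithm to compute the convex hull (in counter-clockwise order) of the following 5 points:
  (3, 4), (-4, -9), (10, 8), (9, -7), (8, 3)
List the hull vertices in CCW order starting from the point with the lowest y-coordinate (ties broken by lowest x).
Hull (CCW) = [(-4, -9), (9, -7), (10, 8), (3, 4)]

Graham scan procedure:
  1. Find the pivot p₀ = point with lowest y (tie → lowest x): (-4, -9).
  2. Sort the remaining points by polar angle around p₀.
  3. Walk through sorted points, maintaining a stack; pop the top while the last three entries make a non-left turn (cross product ≤ 0).
  4. Final stack is the convex hull in CCW order: (-4, -9), (9, -7), (10, 8), (3, 4).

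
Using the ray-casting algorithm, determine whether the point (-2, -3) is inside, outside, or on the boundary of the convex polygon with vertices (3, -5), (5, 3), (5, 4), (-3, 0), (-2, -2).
The point (-2, -3) lies strictly outside the polygon

Cast a horizontal ray to the right from the query point and count how many polygon edges it crosses (each edge strictly once or zero times, handled with the usual half-open convention). 
Parity of crossings → even ⇒ outside.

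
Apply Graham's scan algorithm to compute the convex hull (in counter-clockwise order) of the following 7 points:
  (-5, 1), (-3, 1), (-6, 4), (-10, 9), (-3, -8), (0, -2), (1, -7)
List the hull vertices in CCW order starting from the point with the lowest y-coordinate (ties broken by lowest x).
Hull (CCW) = [(-3, -8), (1, -7), (0, -2), (-10, 9)]

Graham scan procedure:
  1. Find the pivot p₀ = point with lowest y (tie → lowest x): (-3, -8).
  2. Sort the remaining points by polar angle around p₀.
  3. Walk through sorted points, maintaining a stack; pop the top while the last three entries make a non-left turn (cross product ≤ 0).
  4. Final stack is the convex hull in CCW order: (-3, -8), (1, -7), (0, -2), (-10, 9).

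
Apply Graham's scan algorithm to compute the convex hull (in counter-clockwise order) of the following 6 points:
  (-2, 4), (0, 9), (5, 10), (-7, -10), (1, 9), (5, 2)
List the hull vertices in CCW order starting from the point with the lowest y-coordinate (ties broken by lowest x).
Hull (CCW) = [(-7, -10), (5, 2), (5, 10), (0, 9), (-2, 4)]

Graham scan procedure:
  1. Find the pivot p₀ = point with lowest y (tie → lowest x): (-7, -10).
  2. Sort the remaining points by polar angle around p₀.
  3. Walk through sorted points, maintaining a stack; pop the top while the last three entries make a non-left turn (cross product ≤ 0).
  4. Final stack is the convex hull in CCW order: (-7, -10), (5, 2), (5, 10), (0, 9), (-2, 4).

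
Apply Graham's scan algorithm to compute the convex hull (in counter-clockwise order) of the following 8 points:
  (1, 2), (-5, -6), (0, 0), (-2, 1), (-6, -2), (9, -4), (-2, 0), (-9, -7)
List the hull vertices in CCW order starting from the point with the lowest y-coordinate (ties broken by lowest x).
Hull (CCW) = [(-9, -7), (9, -4), (1, 2), (-2, 1), (-6, -2)]

Graham scan procedure:
  1. Find the pivot p₀ = point with lowest y (tie → lowest x): (-9, -7).
  2. Sort the remaining points by polar angle around p₀.
  3. Walk through sorted points, maintaining a stack; pop the top while the last three entries make a non-left turn (cross product ≤ 0).
  4. Final stack is the convex hull in CCW order: (-9, -7), (9, -4), (1, 2), (-2, 1), (-6, -2).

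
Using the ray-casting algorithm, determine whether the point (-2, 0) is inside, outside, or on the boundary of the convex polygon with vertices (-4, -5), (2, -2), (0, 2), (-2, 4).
The point (-2, 0) lies strictly inside the polygon

Cast a horizontal ray to the right from the query point and count how many polygon edges it crosses (each edge strictly once or zero times, handled with the usual half-open convention). 
Parity of crossings → odd ⇒ inside.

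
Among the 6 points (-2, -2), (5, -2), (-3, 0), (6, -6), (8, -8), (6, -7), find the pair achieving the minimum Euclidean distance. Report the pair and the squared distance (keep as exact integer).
Pair = ((6, -6), (6, -7)); squared distance = 1

Compute all C(6, 2) = 15 pairwise squared distances (x_i − x_j)² + (y_i − y_j)². The minimum is 1, attained by the pair ((6, -6), (6, -7)).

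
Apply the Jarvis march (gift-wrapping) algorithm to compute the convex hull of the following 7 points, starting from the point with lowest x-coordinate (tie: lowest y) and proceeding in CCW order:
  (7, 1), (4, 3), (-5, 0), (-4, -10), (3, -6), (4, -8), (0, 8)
Hull (CCW) = [(-5, 0), (-4, -10), (4, -8), (7, 1), (0, 8)]

Jarvis march: at each step, from the current hull vertex p, select the next vertex q as the point such that every other point lies strictly to the left of (or on) the directed line p → q. (Equivalently: for every other point r, the cross product (q − p) × (r − p) ≥ 0.)
Starting point (lowest x, tie lowest y): (-5, 0). Wrap until returning to start. Resulting hull: (-5, 0), (-4, -10), (4, -8), (7, 1), (0, 8).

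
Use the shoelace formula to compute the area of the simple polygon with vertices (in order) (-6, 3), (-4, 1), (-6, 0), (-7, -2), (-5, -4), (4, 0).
Area = 35

Shoelace formula: Area = (1/2) |Σ_i (x_i · y_{i+1} − x_{i+1} · y_i)| (indices mod n). Compute each cross term:
  (-6)(1) − (-4)(3) = 6
  (-4)(0) − (-6)(1) = 6
  (-6)(-2) − (-7)(0) = 12
  (-7)(-4) − (-5)(-2) = 18
  (-5)(0) − (4)(-4) = 16
  (4)(3) − (-6)(0) = 12
Sum = 70, so (signed) Area = 70/2 = 35, |Area| = 35.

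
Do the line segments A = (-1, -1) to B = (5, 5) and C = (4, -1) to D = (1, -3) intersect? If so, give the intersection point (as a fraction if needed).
No (intersection of containing lines falls outside at least one segment)

Parametrize and solve: t = -5/3, s = 5. At least one of these is outside [0, 1], so the segments do not intersect.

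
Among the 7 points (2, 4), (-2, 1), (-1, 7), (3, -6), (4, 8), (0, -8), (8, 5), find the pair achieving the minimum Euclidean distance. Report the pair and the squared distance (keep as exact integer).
Pair = ((3, -6), (0, -8)); squared distance = 13

Compute all C(7, 2) = 21 pairwise squared distances (x_i − x_j)² + (y_i − y_j)². The minimum is 13, attained by the pair ((3, -6), (0, -8)).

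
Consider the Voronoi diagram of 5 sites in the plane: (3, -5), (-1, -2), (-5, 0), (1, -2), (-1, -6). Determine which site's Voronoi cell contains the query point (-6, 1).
Nearest site = (-5, 0)

The Voronoi cell of site s contains exactly those query points closer to s than to any other site. Compute squared distances from q = (-6, 1) to each site:
  (-5 − -6)² + (0 − 1)² = 2
  (-1 − -6)² + (-2 − 1)² = 34
  (1 − -6)² + (-2 − 1)² = 58
  (-1 − -6)² + (-6 − 1)² = 74
  (3 − -6)² + (-5 − 1)² = 117
Minimum is attained by (-5, 0), so q lies in its Voronoi cell.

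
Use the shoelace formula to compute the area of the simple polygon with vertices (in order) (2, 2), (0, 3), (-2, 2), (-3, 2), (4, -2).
Area = 12

Shoelace formula: Area = (1/2) |Σ_i (x_i · y_{i+1} − x_{i+1} · y_i)| (indices mod n). Compute each cross term:
  (2)(3) − (0)(2) = 6
  (0)(2) − (-2)(3) = 6
  (-2)(2) − (-3)(2) = 2
  (-3)(-2) − (4)(2) = -2
  (4)(2) − (2)(-2) = 12
Sum = 24, so (signed) Area = 24/2 = 12, |Area| = 12.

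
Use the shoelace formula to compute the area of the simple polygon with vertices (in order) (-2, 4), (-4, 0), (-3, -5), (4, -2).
Area = 37

Shoelace formula: Area = (1/2) |Σ_i (x_i · y_{i+1} − x_{i+1} · y_i)| (indices mod n). Compute each cross term:
  (-2)(0) − (-4)(4) = 16
  (-4)(-5) − (-3)(0) = 20
  (-3)(-2) − (4)(-5) = 26
  (4)(4) − (-2)(-2) = 12
Sum = 74, so (signed) Area = 74/2 = 37, |Area| = 37.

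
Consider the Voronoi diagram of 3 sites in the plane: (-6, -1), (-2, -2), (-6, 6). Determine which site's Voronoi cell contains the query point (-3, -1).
Nearest site = (-2, -2)

The Voronoi cell of site s contains exactly those query points closer to s than to any other site. Compute squared distances from q = (-3, -1) to each site:
  (-2 − -3)² + (-2 − -1)² = 2
  (-6 − -3)² + (-1 − -1)² = 9
  (-6 − -3)² + (6 − -1)² = 58
Minimum is attained by (-2, -2), so q lies in its Voronoi cell.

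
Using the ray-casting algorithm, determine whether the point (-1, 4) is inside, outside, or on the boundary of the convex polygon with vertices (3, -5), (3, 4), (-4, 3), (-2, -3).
The point (-1, 4) lies strictly outside the polygon

Cast a horizontal ray to the right from the query point and count how many polygon edges it crosses (each edge strictly once or zero times, handled with the usual half-open convention). 
Parity of crossings → even ⇒ outside.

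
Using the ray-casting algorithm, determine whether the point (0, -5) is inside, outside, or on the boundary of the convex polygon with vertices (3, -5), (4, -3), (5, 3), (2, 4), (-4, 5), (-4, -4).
The point (0, -5) lies strictly outside the polygon

Cast a horizontal ray to the right from the query point and count how many polygon edges it crosses (each edge strictly once or zero times, handled with the usual half-open convention). 
Parity of crossings → even ⇒ outside.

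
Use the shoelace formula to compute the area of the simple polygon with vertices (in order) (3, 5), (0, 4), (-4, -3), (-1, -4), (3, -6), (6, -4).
Area = 125/2

Shoelace formula: Area = (1/2) |Σ_i (x_i · y_{i+1} − x_{i+1} · y_i)| (indices mod n). Compute each cross term:
  (3)(4) − (0)(5) = 12
  (0)(-3) − (-4)(4) = 16
  (-4)(-4) − (-1)(-3) = 13
  (-1)(-6) − (3)(-4) = 18
  (3)(-4) − (6)(-6) = 24
  (6)(5) − (3)(-4) = 42
Sum = 125, so (signed) Area = 125/2 = 125/2, |Area| = 125/2.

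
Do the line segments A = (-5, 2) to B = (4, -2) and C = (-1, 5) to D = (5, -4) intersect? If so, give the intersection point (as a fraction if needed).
Yes; intersection at (67/19, -34/19) (t = 18/19 on AB, s = 43/57 on CD)

Parametrize AB as A + t(B − A) = (-5 + 9 t, 2 + -4 t) and CD as C + s(D − C) = (-1 + 6 s, 5 + -9 s). Solve the linear system for (t, s). Determinant = 57 ≠ 0, so a unique intersection of the containing lines exists. Solution: t = 18/19, s = 43/57 — both in [0, 1], so the segments cross. Intersection point: (67/19, -34/19).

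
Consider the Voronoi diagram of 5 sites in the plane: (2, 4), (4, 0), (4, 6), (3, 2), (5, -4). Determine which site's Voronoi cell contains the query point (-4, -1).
Nearest site = (3, 2)

The Voronoi cell of site s contains exactly those query points closer to s than to any other site. Compute squared distances from q = (-4, -1) to each site:
  (3 − -4)² + (2 − -1)² = 58
  (2 − -4)² + (4 − -1)² = 61
  (4 − -4)² + (0 − -1)² = 65
  (5 − -4)² + (-4 − -1)² = 90
  (4 − -4)² + (6 − -1)² = 113
Minimum is attained by (3, 2), so q lies in its Voronoi cell.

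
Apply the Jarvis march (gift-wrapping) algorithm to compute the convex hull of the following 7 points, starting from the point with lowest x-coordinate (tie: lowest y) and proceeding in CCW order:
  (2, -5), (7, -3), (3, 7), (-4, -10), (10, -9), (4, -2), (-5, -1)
Hull (CCW) = [(-5, -1), (-4, -10), (10, -9), (3, 7)]

Jarvis march: at each step, from the current hull vertex p, select the next vertex q as the point such that every other point lies strictly to the left of (or on) the directed line p → q. (Equivalently: for every other point r, the cross product (q − p) × (r − p) ≥ 0.)
Starting point (lowest x, tie lowest y): (-5, -1). Wrap until returning to start. Resulting hull: (-5, -1), (-4, -10), (10, -9), (3, 7).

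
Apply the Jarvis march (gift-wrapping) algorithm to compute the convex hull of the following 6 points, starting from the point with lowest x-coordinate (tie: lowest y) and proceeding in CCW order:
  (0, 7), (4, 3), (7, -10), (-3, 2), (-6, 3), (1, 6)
Hull (CCW) = [(-6, 3), (7, -10), (4, 3), (0, 7)]

Jarvis march: at each step, from the current hull vertex p, select the next vertex q as the point such that every other point lies strictly to the left of (or on) the directed line p → q. (Equivalently: for every other point r, the cross product (q − p) × (r − p) ≥ 0.)
Starting point (lowest x, tie lowest y): (-6, 3). Wrap until returning to start. Resulting hull: (-6, 3), (7, -10), (4, 3), (0, 7).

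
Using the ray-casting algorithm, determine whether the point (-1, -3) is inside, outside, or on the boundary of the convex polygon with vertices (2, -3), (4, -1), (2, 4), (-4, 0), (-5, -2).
The point (-1, -3) lies strictly outside the polygon

Cast a horizontal ray to the right from the query point and count how many polygon edges it crosses (each edge strictly once or zero times, handled with the usual half-open convention). 
Parity of crossings → even ⇒ outside.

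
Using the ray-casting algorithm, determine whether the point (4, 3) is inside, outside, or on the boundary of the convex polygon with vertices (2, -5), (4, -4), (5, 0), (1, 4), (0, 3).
The point (4, 3) lies strictly outside the polygon

Cast a horizontal ray to the right from the query point and count how many polygon edges it crosses (each edge strictly once or zero times, handled with the usual half-open convention). 
Parity of crossings → even ⇒ outside.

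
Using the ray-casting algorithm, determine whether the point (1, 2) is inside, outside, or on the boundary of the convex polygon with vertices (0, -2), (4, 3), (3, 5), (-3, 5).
The point (1, 2) lies strictly inside the polygon

Cast a horizontal ray to the right from the query point and count how many polygon edges it crosses (each edge strictly once or zero times, handled with the usual half-open convention). 
Parity of crossings → odd ⇒ inside.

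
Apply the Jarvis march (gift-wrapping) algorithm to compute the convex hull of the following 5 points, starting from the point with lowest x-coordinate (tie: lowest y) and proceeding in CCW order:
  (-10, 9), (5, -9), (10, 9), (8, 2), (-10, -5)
Hull (CCW) = [(-10, -5), (5, -9), (10, 9), (-10, 9)]

Jarvis march: at each step, from the current hull vertex p, select the next vertex q as the point such that every other point lies strictly to the left of (or on) the directed line p → q. (Equivalently: for every other point r, the cross product (q − p) × (r − p) ≥ 0.)
Starting point (lowest x, tie lowest y): (-10, -5). Wrap until returning to start. Resulting hull: (-10, -5), (5, -9), (10, 9), (-10, 9).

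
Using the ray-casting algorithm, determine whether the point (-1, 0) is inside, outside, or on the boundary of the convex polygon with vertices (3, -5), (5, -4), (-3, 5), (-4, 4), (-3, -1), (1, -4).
The point (-1, 0) lies strictly inside the polygon

Cast a horizontal ray to the right from the query point and count how many polygon edges it crosses (each edge strictly once or zero times, handled with the usual half-open convention). 
Parity of crossings → odd ⇒ inside.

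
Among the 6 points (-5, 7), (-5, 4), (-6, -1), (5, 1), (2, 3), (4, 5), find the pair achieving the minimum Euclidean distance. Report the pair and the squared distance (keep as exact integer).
Pair = ((2, 3), (4, 5)); squared distance = 8

Compute all C(6, 2) = 15 pairwise squared distances (x_i − x_j)² + (y_i − y_j)². The minimum is 8, attained by the pair ((2, 3), (4, 5)).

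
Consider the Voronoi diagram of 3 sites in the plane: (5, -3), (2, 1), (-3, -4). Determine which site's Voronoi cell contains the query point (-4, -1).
Nearest site = (-3, -4)

The Voronoi cell of site s contains exactly those query points closer to s than to any other site. Compute squared distances from q = (-4, -1) to each site:
  (-3 − -4)² + (-4 − -1)² = 10
  (2 − -4)² + (1 − -1)² = 40
  (5 − -4)² + (-3 − -1)² = 85
Minimum is attained by (-3, -4), so q lies in its Voronoi cell.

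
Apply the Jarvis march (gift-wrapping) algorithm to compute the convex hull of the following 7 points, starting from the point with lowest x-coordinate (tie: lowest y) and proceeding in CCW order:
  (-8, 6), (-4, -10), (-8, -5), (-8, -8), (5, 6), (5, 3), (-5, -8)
Hull (CCW) = [(-8, -8), (-4, -10), (5, 3), (5, 6), (-8, 6)]

Jarvis march: at each step, from the current hull vertex p, select the next vertex q as the point such that every other point lies strictly to the left of (or on) the directed line p → q. (Equivalently: for every other point r, the cross product (q − p) × (r − p) ≥ 0.)
Starting point (lowest x, tie lowest y): (-8, -8). Wrap until returning to start. Resulting hull: (-8, -8), (-4, -10), (5, 3), (5, 6), (-8, 6).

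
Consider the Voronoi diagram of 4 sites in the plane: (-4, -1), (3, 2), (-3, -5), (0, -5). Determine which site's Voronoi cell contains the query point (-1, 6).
Nearest site = (3, 2)

The Voronoi cell of site s contains exactly those query points closer to s than to any other site. Compute squared distances from q = (-1, 6) to each site:
  (3 − -1)² + (2 − 6)² = 32
  (-4 − -1)² + (-1 − 6)² = 58
  (0 − -1)² + (-5 − 6)² = 122
  (-3 − -1)² + (-5 − 6)² = 125
Minimum is attained by (3, 2), so q lies in its Voronoi cell.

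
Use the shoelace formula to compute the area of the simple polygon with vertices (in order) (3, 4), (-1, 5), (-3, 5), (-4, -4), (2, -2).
Area = 91/2

Shoelace formula: Area = (1/2) |Σ_i (x_i · y_{i+1} − x_{i+1} · y_i)| (indices mod n). Compute each cross term:
  (3)(5) − (-1)(4) = 19
  (-1)(5) − (-3)(5) = 10
  (-3)(-4) − (-4)(5) = 32
  (-4)(-2) − (2)(-4) = 16
  (2)(4) − (3)(-2) = 14
Sum = 91, so (signed) Area = 91/2 = 91/2, |Area| = 91/2.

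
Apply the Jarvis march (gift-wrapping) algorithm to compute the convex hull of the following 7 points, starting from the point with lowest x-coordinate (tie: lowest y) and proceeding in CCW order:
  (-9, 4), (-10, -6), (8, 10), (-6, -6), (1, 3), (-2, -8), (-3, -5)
Hull (CCW) = [(-10, -6), (-2, -8), (8, 10), (-9, 4)]

Jarvis march: at each step, from the current hull vertex p, select the next vertex q as the point such that every other point lies strictly to the left of (or on) the directed line p → q. (Equivalently: for every other point r, the cross product (q − p) × (r − p) ≥ 0.)
Starting point (lowest x, tie lowest y): (-10, -6). Wrap until returning to start. Resulting hull: (-10, -6), (-2, -8), (8, 10), (-9, 4).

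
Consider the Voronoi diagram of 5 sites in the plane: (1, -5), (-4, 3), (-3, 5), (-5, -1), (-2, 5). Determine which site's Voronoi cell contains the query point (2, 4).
Nearest site = (-2, 5)

The Voronoi cell of site s contains exactly those query points closer to s than to any other site. Compute squared distances from q = (2, 4) to each site:
  (-2 − 2)² + (5 − 4)² = 17
  (-3 − 2)² + (5 − 4)² = 26
  (-4 − 2)² + (3 − 4)² = 37
  (-5 − 2)² + (-1 − 4)² = 74
  (1 − 2)² + (-5 − 4)² = 82
Minimum is attained by (-2, 5), so q lies in its Voronoi cell.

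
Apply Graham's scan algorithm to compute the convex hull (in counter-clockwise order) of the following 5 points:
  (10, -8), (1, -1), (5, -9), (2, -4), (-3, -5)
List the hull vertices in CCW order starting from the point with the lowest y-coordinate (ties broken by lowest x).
Hull (CCW) = [(5, -9), (10, -8), (1, -1), (-3, -5)]

Graham scan procedure:
  1. Find the pivot p₀ = point with lowest y (tie → lowest x): (5, -9).
  2. Sort the remaining points by polar angle around p₀.
  3. Walk through sorted points, maintaining a stack; pop the top while the last three entries make a non-left turn (cross product ≤ 0).
  4. Final stack is the convex hull in CCW order: (5, -9), (10, -8), (1, -1), (-3, -5).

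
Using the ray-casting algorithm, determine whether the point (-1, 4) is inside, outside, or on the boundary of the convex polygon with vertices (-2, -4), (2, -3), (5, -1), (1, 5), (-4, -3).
The point (-1, 4) lies strictly outside the polygon

Cast a horizontal ray to the right from the query point and count how many polygon edges it crosses (each edge strictly once or zero times, handled with the usual half-open convention). 
Parity of crossings → even ⇒ outside.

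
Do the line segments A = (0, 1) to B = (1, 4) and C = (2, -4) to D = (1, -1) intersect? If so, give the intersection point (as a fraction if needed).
No (intersection of containing lines falls outside at least one segment)

Parametrize and solve: t = 1/6, s = 11/6. At least one of these is outside [0, 1], so the segments do not intersect.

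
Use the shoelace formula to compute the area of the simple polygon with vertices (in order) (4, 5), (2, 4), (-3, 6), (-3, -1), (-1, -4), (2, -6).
Area = 55

Shoelace formula: Area = (1/2) |Σ_i (x_i · y_{i+1} − x_{i+1} · y_i)| (indices mod n). Compute each cross term:
  (4)(4) − (2)(5) = 6
  (2)(6) − (-3)(4) = 24
  (-3)(-1) − (-3)(6) = 21
  (-3)(-4) − (-1)(-1) = 11
  (-1)(-6) − (2)(-4) = 14
  (2)(5) − (4)(-6) = 34
Sum = 110, so (signed) Area = 110/2 = 55, |Area| = 55.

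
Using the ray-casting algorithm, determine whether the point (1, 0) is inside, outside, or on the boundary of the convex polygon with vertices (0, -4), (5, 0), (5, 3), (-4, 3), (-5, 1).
The point (1, 0) lies strictly inside the polygon

Cast a horizontal ray to the right from the query point and count how many polygon edges it crosses (each edge strictly once or zero times, handled with the usual half-open convention). 
Parity of crossings → odd ⇒ inside.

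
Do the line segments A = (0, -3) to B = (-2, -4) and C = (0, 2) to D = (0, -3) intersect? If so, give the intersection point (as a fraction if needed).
Yes; intersection at (0, -3) (t = 0 on AB, s = 1 on CD)

Parametrize AB as A + t(B − A) = (0 + -2 t, -3 + -1 t) and CD as C + s(D − C) = (0 + 0 s, 2 + -5 s). Solve the linear system for (t, s). Determinant = -10 ≠ 0, so a unique intersection of the containing lines exists. Solution: t = 0, s = 1 — both in [0, 1], so the segments cross. Intersection point: (0, -3).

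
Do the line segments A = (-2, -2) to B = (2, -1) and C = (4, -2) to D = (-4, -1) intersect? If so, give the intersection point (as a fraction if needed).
Yes; intersection at (0, -3/2) (t = 1/2 on AB, s = 1/2 on CD)

Parametrize AB as A + t(B − A) = (-2 + 4 t, -2 + 1 t) and CD as C + s(D − C) = (4 + -8 s, -2 + 1 s). Solve the linear system for (t, s). Determinant = -12 ≠ 0, so a unique intersection of the containing lines exists. Solution: t = 1/2, s = 1/2 — both in [0, 1], so the segments cross. Intersection point: (0, -3/2).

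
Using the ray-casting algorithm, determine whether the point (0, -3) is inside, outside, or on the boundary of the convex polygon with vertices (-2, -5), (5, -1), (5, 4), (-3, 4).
The point (0, -3) lies strictly inside the polygon

Cast a horizontal ray to the right from the query point and count how many polygon edges it crosses (each edge strictly once or zero times, handled with the usual half-open convention). 
Parity of crossings → odd ⇒ inside.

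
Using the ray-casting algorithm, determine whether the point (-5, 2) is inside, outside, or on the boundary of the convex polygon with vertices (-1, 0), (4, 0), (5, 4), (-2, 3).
The point (-5, 2) lies strictly outside the polygon

Cast a horizontal ray to the right from the query point and count how many polygon edges it crosses (each edge strictly once or zero times, handled with the usual half-open convention). 
Parity of crossings → even ⇒ outside.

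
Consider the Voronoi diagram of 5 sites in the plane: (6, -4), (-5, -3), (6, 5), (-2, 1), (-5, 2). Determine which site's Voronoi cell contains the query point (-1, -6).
Nearest site = (-5, -3)

The Voronoi cell of site s contains exactly those query points closer to s than to any other site. Compute squared distances from q = (-1, -6) to each site:
  (-5 − -1)² + (-3 − -6)² = 25
  (-2 − -1)² + (1 − -6)² = 50
  (6 − -1)² + (-4 − -6)² = 53
  (-5 − -1)² + (2 − -6)² = 80
  (6 − -1)² + (5 − -6)² = 170
Minimum is attained by (-5, -3), so q lies in its Voronoi cell.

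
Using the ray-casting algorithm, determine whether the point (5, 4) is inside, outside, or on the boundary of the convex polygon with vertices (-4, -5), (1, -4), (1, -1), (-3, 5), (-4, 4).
The point (5, 4) lies strictly outside the polygon

Cast a horizontal ray to the right from the query point and count how many polygon edges it crosses (each edge strictly once or zero times, handled with the usual half-open convention). 
Parity of crossings → even ⇒ outside.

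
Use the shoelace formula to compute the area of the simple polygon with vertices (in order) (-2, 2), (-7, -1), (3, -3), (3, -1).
Area = 25

Shoelace formula: Area = (1/2) |Σ_i (x_i · y_{i+1} − x_{i+1} · y_i)| (indices mod n). Compute each cross term:
  (-2)(-1) − (-7)(2) = 16
  (-7)(-3) − (3)(-1) = 24
  (3)(-1) − (3)(-3) = 6
  (3)(2) − (-2)(-1) = 4
Sum = 50, so (signed) Area = 50/2 = 25, |Area| = 25.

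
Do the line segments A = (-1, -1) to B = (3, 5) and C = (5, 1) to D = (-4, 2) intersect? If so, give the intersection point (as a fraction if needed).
Yes; intersection at (19/29, 43/29) (t = 12/29 on AB, s = 14/29 on CD)

Parametrize AB as A + t(B − A) = (-1 + 4 t, -1 + 6 t) and CD as C + s(D − C) = (5 + -9 s, 1 + 1 s). Solve the linear system for (t, s). Determinant = -58 ≠ 0, so a unique intersection of the containing lines exists. Solution: t = 12/29, s = 14/29 — both in [0, 1], so the segments cross. Intersection point: (19/29, 43/29).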